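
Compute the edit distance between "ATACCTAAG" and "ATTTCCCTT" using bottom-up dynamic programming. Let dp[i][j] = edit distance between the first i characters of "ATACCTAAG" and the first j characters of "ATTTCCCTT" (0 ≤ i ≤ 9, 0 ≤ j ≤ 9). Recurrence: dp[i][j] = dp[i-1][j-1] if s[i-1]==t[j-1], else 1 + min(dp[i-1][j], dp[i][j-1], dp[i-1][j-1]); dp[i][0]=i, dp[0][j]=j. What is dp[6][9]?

4

   ''  A  T  T  T  C  C  C  T  T
''  0  1  2  3  4  5  6  7  8  9
 A  1  0  1  2  3  4  5  6  7  8
 T  2  1  0  1  2  3  4  5  6  7
 A  3  2  1  1  2  3  4  5  6  7
 C  4  3  2  2  2  2  3  4  5  6
 C  5  4  3  3  3  2  2  3  4  5
 T  6  5  4  3  3  3  3  3  3  4
 A  7  6  5  4  4  4  4  4  4  4
 A  8  7  6  5  5  5  5  5  5  5
 G  9  8  7  6  6  6  6  6  6  6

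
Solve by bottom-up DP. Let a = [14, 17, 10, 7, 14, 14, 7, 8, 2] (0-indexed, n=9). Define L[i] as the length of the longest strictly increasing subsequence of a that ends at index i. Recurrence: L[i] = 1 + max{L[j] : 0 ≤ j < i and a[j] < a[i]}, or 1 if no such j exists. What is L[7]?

2

   i    0    1    2    3    4    5    6    7    8
a[i]   14   17   10    7   14   14    7    8    2
L[i]    1    2    1    1    2    2    1    2    1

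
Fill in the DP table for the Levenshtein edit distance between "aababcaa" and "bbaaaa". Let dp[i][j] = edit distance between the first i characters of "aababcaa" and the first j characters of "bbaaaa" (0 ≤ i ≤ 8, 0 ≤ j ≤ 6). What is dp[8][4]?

   ''  b  b  a  a  a  a
''  0  1  2  3  4  5  6
 a  1  1  2  2  3  4  5
 a  2  2  2  2  2  3  4
 b  3  2  2  3  3  3  4
 a  4  3  3  2  3  3  3
 b  5  4  3  3  3  4  4
 c  6  5  4  4  4  4  5
 a  7  6  5  4  4  4  4
 a  8  7  6  5  4  4  4

4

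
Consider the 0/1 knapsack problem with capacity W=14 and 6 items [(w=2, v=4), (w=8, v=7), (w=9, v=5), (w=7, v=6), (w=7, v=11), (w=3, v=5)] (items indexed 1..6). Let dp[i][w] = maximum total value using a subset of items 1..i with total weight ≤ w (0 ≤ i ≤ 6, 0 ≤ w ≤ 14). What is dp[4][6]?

i\w   0   1   2   3   4   5   6   7   8   9  10  11  12  13  14
  0   0   0   0   0   0   0   0   0   0   0   0   0   0   0   0
  1   0   0   4   4   4   4   4   4   4   4   4   4   4   4   4
  2   0   0   4   4   4   4   4   4   7   7  11  11  11  11  11
  3   0   0   4   4   4   4   4   4   7   7  11  11  11  11  11
  4   0   0   4   4   4   4   4   6   7  10  11  11  11  11  11
  5   0   0   4   4   4   4   4  11  11  15  15  15  15  15  17
  6   0   0   4   5   5   9   9  11  11  15  16  16  20  20  20

4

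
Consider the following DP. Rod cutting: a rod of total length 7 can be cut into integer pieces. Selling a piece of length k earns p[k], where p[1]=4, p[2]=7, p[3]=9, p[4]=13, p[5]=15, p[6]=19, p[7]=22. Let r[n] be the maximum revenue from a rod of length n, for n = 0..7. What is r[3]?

   n    0    1    2    3    4    5    6    7
r[n]    0    4    8   12   16   20   24   28

12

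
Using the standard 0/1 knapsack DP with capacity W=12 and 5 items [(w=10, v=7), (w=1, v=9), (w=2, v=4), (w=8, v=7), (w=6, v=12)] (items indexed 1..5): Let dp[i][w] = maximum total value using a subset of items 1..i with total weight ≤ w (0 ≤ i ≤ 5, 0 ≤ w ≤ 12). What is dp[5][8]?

21

i\w   0   1   2   3   4   5   6   7   8   9  10  11  12
  0   0   0   0   0   0   0   0   0   0   0   0   0   0
  1   0   0   0   0   0   0   0   0   0   0   7   7   7
  2   0   9   9   9   9   9   9   9   9   9   9  16  16
  3   0   9   9  13  13  13  13  13  13  13  13  16  16
  4   0   9   9  13  13  13  13  13  13  16  16  20  20
  5   0   9   9  13  13  13  13  21  21  25  25  25  25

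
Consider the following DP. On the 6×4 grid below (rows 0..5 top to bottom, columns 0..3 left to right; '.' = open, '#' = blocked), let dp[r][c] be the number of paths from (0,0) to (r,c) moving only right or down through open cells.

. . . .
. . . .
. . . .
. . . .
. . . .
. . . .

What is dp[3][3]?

20

r\c   0   1   2   3
  0   1   1   1   1
  1   1   2   3   4
  2   1   3   6  10
  3   1   4  10  20
  4   1   5  15  35
  5   1   6  21  56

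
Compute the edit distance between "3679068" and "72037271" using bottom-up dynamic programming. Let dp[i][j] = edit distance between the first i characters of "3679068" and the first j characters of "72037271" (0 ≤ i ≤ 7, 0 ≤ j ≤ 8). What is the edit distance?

8

   ''  7  2  0  3  7  2  7  1
''  0  1  2  3  4  5  6  7  8
 3  1  1  2  3  3  4  5  6  7
 6  2  2  2  3  4  4  5  6  7
 7  3  2  3  3  4  4  5  5  6
 9  4  3  3  4  4  5  5  6  6
 0  5  4  4  3  4  5  6  6  7
 6  6  5  5  4  4  5  6  7  7
 8  7  6  6  5  5  5  6  7  8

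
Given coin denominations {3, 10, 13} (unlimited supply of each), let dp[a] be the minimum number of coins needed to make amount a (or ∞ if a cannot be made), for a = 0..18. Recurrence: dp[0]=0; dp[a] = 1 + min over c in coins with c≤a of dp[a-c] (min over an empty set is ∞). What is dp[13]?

 a  0  1  2  3  4  5  6  7  8  9 10 11 12 13 14 15 16 17 18
dp  0  -  -  1  -  -  2  -  -  3  1  -  4  1  -  5  2  -  6
(- denotes ∞ / unreachable)

1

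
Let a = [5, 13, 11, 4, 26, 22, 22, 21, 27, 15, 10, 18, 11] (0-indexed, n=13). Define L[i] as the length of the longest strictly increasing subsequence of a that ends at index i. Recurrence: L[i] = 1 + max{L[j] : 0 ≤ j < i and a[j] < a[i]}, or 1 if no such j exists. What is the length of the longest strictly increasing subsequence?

4

   i    0    1    2    3    4    5    6    7    8    9   10   11   12
a[i]    5   13   11    4   26   22   22   21   27   15   10   18   11
L[i]    1    2    2    1    3    3    3    3    4    3    2    4    3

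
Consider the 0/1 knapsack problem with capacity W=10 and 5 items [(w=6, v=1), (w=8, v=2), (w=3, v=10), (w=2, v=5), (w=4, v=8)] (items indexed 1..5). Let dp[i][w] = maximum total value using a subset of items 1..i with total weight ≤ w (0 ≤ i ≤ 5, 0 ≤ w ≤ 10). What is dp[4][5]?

i\w   0   1   2   3   4   5   6   7   8   9  10
  0   0   0   0   0   0   0   0   0   0   0   0
  1   0   0   0   0   0   0   1   1   1   1   1
  2   0   0   0   0   0   0   1   1   2   2   2
  3   0   0   0  10  10  10  10  10  10  11  11
  4   0   0   5  10  10  15  15  15  15  15  15
  5   0   0   5  10  10  15  15  18  18  23  23

15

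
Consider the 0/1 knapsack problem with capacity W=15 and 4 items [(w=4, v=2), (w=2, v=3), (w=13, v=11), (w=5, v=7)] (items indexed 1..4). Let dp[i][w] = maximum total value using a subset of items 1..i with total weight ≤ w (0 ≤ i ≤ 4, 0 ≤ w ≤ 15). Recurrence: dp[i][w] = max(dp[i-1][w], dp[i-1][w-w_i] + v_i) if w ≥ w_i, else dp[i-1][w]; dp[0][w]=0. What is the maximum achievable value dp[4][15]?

i\w   0   1   2   3   4   5   6   7   8   9  10  11  12  13  14  15
  0   0   0   0   0   0   0   0   0   0   0   0   0   0   0   0   0
  1   0   0   0   0   2   2   2   2   2   2   2   2   2   2   2   2
  2   0   0   3   3   3   3   5   5   5   5   5   5   5   5   5   5
  3   0   0   3   3   3   3   5   5   5   5   5   5   5  11  11  14
  4   0   0   3   3   3   7   7  10  10  10  10  12  12  12  12  14

14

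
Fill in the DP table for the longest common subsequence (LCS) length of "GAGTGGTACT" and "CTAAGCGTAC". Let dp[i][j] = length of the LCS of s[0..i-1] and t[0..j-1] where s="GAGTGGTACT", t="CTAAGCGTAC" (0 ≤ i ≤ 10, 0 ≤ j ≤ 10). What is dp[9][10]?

6

   ''  C  T  A  A  G  C  G  T  A  C
''  0  0  0  0  0  0  0  0  0  0  0
 G  0  0  0  0  0  1  1  1  1  1  1
 A  0  0  0  1  1  1  1  1  1  2  2
 G  0  0  0  1  1  2  2  2  2  2  2
 T  0  0  1  1  1  2  2  2  3  3  3
 G  0  0  1  1  1  2  2  3  3  3  3
 G  0  0  1  1  1  2  2  3  3  3  3
 T  0  0  1  1  1  2  2  3  4  4  4
 A  0  0  1  2  2  2  2  3  4  5  5
 C  0  1  1  2  2  2  3  3  4  5  6
 T  0  1  2  2  2  2  3  3  4  5  6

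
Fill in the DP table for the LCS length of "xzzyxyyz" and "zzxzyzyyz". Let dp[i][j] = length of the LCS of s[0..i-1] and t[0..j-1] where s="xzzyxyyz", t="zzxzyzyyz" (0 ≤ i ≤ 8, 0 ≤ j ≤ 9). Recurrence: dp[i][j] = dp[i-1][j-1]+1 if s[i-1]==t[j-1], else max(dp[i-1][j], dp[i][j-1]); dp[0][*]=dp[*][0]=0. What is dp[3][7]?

   ''  z  z  x  z  y  z  y  y  z
''  0  0  0  0  0  0  0  0  0  0
 x  0  0  0  1  1  1  1  1  1  1
 z  0  1  1  1  2  2  2  2  2  2
 z  0  1  2  2  2  2  3  3  3  3
 y  0  1  2  2  2  3  3  4  4  4
 x  0  1  2  3  3  3  3  4  4  4
 y  0  1  2  3  3  4  4  4  5  5
 y  0  1  2  3  3  4  4  5  5  5
 z  0  1  2  3  4  4  5  5  5  6

3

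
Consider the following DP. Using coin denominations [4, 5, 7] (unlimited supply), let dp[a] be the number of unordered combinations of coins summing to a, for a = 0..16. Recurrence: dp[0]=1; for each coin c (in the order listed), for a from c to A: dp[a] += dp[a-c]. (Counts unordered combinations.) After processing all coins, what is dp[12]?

2

after  coin     0     1     2     3     4     5     6     7     8     9    10    11    12    13    14    15    16
          4     1     0     0     0     1     0     0     0     1     0     0     0     1     0     0     0     1
          5     1     0     0     0     1     1     0     0     1     1     1     0     1     1     1     1     1
          7     1     0     0     0     1     1     0     1     1     1     1     1     2     1     2     2     2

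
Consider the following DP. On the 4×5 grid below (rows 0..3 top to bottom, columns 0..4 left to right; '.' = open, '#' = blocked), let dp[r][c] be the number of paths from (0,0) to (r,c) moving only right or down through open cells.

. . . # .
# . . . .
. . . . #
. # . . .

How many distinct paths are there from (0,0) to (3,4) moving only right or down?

8

r\c   0   1   2   3   4
  0   1   1   1   0   0
  1   0   1   2   2   2
  2   0   1   3   5   0
  3   0   0   3   8   8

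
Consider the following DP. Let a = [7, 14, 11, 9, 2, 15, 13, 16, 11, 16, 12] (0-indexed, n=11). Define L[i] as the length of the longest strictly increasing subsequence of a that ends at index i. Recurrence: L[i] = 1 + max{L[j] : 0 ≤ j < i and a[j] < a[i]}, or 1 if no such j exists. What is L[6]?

3

   i    0    1    2    3    4    5    6    7    8    9   10
a[i]    7   14   11    9    2   15   13   16   11   16   12
L[i]    1    2    2    2    1    3    3    4    3    4    4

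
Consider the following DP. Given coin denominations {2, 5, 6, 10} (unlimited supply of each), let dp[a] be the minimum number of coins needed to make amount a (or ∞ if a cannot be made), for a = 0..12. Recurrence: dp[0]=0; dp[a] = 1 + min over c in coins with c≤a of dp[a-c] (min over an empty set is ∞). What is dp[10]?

1

 a  0  1  2  3  4  5  6  7  8  9 10 11 12
dp  0  -  1  -  2  1  1  2  2  3  1  2  2
(- denotes ∞ / unreachable)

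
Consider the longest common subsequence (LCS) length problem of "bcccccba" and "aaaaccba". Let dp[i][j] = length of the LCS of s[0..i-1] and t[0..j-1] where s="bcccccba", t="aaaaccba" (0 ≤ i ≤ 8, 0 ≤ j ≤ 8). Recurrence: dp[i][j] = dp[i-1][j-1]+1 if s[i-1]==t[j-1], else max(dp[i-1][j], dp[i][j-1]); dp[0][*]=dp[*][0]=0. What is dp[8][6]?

2

   ''  a  a  a  a  c  c  b  a
''  0  0  0  0  0  0  0  0  0
 b  0  0  0  0  0  0  0  1  1
 c  0  0  0  0  0  1  1  1  1
 c  0  0  0  0  0  1  2  2  2
 c  0  0  0  0  0  1  2  2  2
 c  0  0  0  0  0  1  2  2  2
 c  0  0  0  0  0  1  2  2  2
 b  0  0  0  0  0  1  2  3  3
 a  0  1  1  1  1  1  2  3  4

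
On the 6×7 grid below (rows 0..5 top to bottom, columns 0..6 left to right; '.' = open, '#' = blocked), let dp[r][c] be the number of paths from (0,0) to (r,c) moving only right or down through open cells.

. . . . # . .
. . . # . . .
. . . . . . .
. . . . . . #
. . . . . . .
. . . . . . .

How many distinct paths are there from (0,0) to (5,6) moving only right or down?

r\c   0   1   2   3   4   5   6
  0   1   1   1   1   0   0   0
  1   1   2   3   0   0   0   0
  2   1   3   6   6   6   6   6
  3   1   4  10  16  22  28   0
  4   1   5  15  31  53  81  81
  5   1   6  21  52 105 186 267

267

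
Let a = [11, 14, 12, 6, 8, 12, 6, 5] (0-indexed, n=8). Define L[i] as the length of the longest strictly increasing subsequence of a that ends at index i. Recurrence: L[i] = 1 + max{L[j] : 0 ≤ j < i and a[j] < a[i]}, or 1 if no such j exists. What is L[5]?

   i    0    1    2    3    4    5    6    7
a[i]   11   14   12    6    8   12    6    5
L[i]    1    2    2    1    2    3    1    1

3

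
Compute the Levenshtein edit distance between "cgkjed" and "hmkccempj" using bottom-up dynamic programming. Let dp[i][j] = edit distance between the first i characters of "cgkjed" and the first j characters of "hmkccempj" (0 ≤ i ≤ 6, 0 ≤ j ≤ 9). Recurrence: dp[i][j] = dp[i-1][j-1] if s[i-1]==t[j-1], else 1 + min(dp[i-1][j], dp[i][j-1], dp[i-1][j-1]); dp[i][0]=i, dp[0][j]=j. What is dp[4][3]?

3

   ''  h  m  k  c  c  e  m  p  j
''  0  1  2  3  4  5  6  7  8  9
 c  1  1  2  3  3  4  5  6  7  8
 g  2  2  2  3  4  4  5  6  7  8
 k  3  3  3  2  3  4  5  6  7  8
 j  4  4  4  3  3  4  5  6  7  7
 e  5  5  5  4  4  4  4  5  6  7
 d  6  6  6  5  5  5  5  5  6  7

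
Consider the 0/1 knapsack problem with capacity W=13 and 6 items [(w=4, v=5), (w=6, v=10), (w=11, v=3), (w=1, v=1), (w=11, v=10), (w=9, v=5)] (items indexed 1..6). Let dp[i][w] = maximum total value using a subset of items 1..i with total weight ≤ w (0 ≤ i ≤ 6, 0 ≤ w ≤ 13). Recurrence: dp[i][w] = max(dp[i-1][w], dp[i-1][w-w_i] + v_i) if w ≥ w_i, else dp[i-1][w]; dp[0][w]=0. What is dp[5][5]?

6

i\w   0   1   2   3   4   5   6   7   8   9  10  11  12  13
  0   0   0   0   0   0   0   0   0   0   0   0   0   0   0
  1   0   0   0   0   5   5   5   5   5   5   5   5   5   5
  2   0   0   0   0   5   5  10  10  10  10  15  15  15  15
  3   0   0   0   0   5   5  10  10  10  10  15  15  15  15
  4   0   1   1   1   5   6  10  11  11  11  15  16  16  16
  5   0   1   1   1   5   6  10  11  11  11  15  16  16  16
  6   0   1   1   1   5   6  10  11  11  11  15  16  16  16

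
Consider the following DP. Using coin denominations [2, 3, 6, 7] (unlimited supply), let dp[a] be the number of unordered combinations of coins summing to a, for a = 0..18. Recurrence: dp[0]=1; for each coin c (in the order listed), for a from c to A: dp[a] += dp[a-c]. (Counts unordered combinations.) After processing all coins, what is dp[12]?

after  coin     0     1     2     3     4     5     6     7     8     9    10    11    12    13    14    15    16    17    18
          2     1     0     1     0     1     0     1     0     1     0     1     0     1     0     1     0     1     0     1
          3     1     0     1     1     1     1     2     1     2     2     2     2     3     2     3     3     3     3     4
          6     1     0     1     1     1     1     3     1     3     3     3     3     6     3     6     6     6     6    10
          7     1     0     1     1     1     1     3     2     3     4     4     4     7     6     8     9    10    10    14

7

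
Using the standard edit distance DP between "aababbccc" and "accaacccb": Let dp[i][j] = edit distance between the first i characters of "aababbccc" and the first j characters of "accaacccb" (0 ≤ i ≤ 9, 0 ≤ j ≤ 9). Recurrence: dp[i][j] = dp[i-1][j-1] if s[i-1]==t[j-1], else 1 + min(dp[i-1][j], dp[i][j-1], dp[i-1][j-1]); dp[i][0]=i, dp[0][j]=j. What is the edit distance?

   ''  a  c  c  a  a  c  c  c  b
''  0  1  2  3  4  5  6  7  8  9
 a  1  0  1  2  3  4  5  6  7  8
 a  2  1  1  2  2  3  4  5  6  7
 b  3  2  2  2  3  3  4  5  6  6
 a  4  3  3  3  2  3  4  5  6  7
 b  5  4  4  4  3  3  4  5  6  6
 b  6  5  5  5  4  4  4  5  6  6
 c  7  6  5  5  5  5  4  4  5  6
 c  8  7  6  5  6  6  5  4  4  5
 c  9  8  7  6  6  7  6  5  4  5

5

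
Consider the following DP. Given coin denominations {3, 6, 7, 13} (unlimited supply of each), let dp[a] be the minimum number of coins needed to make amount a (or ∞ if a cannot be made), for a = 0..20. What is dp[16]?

2

 a  0  1  2  3  4  5  6  7  8  9 10 11 12 13 14 15 16 17 18 19 20
dp  0  -  -  1  -  -  1  1  -  2  2  -  2  1  2  3  2  3  3  2  2
(- denotes ∞ / unreachable)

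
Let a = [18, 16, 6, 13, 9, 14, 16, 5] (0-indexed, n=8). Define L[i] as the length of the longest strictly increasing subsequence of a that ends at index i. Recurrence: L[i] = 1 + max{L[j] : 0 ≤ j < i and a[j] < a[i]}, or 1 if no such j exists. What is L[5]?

   i    0    1    2    3    4    5    6    7
a[i]   18   16    6   13    9   14   16    5
L[i]    1    1    1    2    2    3    4    1

3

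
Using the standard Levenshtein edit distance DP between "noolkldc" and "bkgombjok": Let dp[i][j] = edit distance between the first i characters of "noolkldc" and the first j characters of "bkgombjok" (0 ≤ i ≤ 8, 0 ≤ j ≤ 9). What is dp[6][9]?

   ''  b  k  g  o  m  b  j  o  k
''  0  1  2  3  4  5  6  7  8  9
 n  1  1  2  3  4  5  6  7  8  9
 o  2  2  2  3  3  4  5  6  7  8
 o  3  3  3  3  3  4  5  6  6  7
 l  4  4  4  4  4  4  5  6  7  7
 k  5  5  4  5  5  5  5  6  7  7
 l  6  6  5  5  6  6  6  6  7  8
 d  7  7  6  6  6  7  7  7  7  8
 c  8  8  7  7  7  7  8  8  8  8

8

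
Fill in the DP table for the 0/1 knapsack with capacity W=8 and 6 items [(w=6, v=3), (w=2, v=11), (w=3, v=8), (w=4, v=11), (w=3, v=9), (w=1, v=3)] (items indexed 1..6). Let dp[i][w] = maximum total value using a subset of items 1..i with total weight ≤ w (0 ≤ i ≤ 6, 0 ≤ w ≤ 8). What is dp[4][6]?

22

i\w   0   1   2   3   4   5   6   7   8
  0   0   0   0   0   0   0   0   0   0
  1   0   0   0   0   0   0   3   3   3
  2   0   0  11  11  11  11  11  11  14
  3   0   0  11  11  11  19  19  19  19
  4   0   0  11  11  11  19  22  22  22
  5   0   0  11  11  11  20  22  22  28
  6   0   3  11  14  14  20  23  25  28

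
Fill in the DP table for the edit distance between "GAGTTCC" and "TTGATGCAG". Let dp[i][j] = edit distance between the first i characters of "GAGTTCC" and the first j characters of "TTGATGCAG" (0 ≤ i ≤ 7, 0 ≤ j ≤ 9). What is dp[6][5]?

4

   ''  T  T  G  A  T  G  C  A  G
''  0  1  2  3  4  5  6  7  8  9
 G  1  1  2  2  3  4  5  6  7  8
 A  2  2  2  3  2  3  4  5  6  7
 G  3  3  3  2  3  3  3  4  5  6
 T  4  3  3  3  3  3  4  4  5  6
 T  5  4  3  4  4  3  4  5  5  6
 C  6  5  4  4  5  4  4  4  5  6
 C  7  6  5  5  5  5  5  4  5  6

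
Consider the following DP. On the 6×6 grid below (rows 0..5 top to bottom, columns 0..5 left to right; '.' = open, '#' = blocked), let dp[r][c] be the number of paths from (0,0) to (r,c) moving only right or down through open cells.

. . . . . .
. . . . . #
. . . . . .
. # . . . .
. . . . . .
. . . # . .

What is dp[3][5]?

46

r\c   0   1   2   3   4   5
  0   1   1   1   1   1   1
  1   1   2   3   4   5   0
  2   1   3   6  10  15  15
  3   1   0   6  16  31  46
  4   1   1   7  23  54 100
  5   1   2   9   0  54 154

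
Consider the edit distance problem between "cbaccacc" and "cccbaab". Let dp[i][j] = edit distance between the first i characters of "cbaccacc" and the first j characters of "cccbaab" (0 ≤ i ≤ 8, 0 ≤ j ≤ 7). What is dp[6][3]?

3

   ''  c  c  c  b  a  a  b
''  0  1  2  3  4  5  6  7
 c  1  0  1  2  3  4  5  6
 b  2  1  1  2  2  3  4  5
 a  3  2  2  2  3  2  3  4
 c  4  3  2  2  3  3  3  4
 c  5  4  3  2  3  4  4  4
 a  6  5  4  3  3  3  4  5
 c  7  6  5  4  4  4  4  5
 c  8  7  6  5  5  5  5  5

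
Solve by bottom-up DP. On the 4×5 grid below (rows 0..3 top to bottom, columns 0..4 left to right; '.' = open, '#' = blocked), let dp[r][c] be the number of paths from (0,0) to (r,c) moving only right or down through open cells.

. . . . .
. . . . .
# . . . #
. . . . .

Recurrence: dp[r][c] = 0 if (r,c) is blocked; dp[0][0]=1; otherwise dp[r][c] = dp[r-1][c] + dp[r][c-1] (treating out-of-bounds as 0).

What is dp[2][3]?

r\c   0   1   2   3   4
  0   1   1   1   1   1
  1   1   2   3   4   5
  2   0   2   5   9   0
  3   0   2   7  16  16

9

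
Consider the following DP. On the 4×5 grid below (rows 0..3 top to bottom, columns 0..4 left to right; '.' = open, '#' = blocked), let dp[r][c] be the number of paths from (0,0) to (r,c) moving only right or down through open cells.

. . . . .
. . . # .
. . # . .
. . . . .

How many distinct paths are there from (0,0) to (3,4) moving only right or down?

5

r\c   0   1   2   3   4
  0   1   1   1   1   1
  1   1   2   3   0   1
  2   1   3   0   0   1
  3   1   4   4   4   5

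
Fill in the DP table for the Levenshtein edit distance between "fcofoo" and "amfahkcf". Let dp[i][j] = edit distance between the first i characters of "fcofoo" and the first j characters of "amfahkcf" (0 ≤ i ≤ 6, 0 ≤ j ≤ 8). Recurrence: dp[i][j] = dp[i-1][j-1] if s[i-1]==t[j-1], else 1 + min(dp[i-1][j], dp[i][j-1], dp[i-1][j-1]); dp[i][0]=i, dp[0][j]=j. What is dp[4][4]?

4

   ''  a  m  f  a  h  k  c  f
''  0  1  2  3  4  5  6  7  8
 f  1  1  2  2  3  4  5  6  7
 c  2  2  2  3  3  4  5  5  6
 o  3  3  3  3  4  4  5  6  6
 f  4  4  4  3  4  5  5  6  6
 o  5  5  5  4  4  5  6  6  7
 o  6  6  6  5  5  5  6  7  7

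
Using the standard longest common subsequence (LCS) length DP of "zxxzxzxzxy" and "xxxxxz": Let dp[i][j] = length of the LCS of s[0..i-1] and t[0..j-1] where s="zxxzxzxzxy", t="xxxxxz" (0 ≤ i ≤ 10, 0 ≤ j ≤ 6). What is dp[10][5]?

   ''  x  x  x  x  x  z
''  0  0  0  0  0  0  0
 z  0  0  0  0  0  0  1
 x  0  1  1  1  1  1  1
 x  0  1  2  2  2  2  2
 z  0  1  2  2  2  2  3
 x  0  1  2  3  3  3  3
 z  0  1  2  3  3  3  4
 x  0  1  2  3  4  4  4
 z  0  1  2  3  4  4  5
 x  0  1  2  3  4  5  5
 y  0  1  2  3  4  5  5

5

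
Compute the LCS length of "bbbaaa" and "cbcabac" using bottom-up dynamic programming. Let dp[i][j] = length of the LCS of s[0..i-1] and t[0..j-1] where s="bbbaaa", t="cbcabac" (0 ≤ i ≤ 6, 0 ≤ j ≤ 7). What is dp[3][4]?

   ''  c  b  c  a  b  a  c
''  0  0  0  0  0  0  0  0
 b  0  0  1  1  1  1  1  1
 b  0  0  1  1  1  2  2  2
 b  0  0  1  1  1  2  2  2
 a  0  0  1  1  2  2  3  3
 a  0  0  1  1  2  2  3  3
 a  0  0  1  1  2  2  3  3

1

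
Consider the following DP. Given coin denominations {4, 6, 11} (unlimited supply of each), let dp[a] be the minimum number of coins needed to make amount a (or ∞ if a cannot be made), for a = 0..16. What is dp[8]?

 a  0  1  2  3  4  5  6  7  8  9 10 11 12 13 14 15 16
dp  0  -  -  -  1  -  1  -  2  -  2  1  2  -  3  2  3
(- denotes ∞ / unreachable)

2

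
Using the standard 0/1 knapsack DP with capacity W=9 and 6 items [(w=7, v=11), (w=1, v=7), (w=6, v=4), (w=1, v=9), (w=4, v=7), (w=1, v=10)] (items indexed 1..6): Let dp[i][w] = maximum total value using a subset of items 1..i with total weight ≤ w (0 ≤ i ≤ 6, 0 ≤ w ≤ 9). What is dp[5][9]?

27

i\w   0   1   2   3   4   5   6   7   8   9
  0   0   0   0   0   0   0   0   0   0   0
  1   0   0   0   0   0   0   0  11  11  11
  2   0   7   7   7   7   7   7  11  18  18
  3   0   7   7   7   7   7   7  11  18  18
  4   0   9  16  16  16  16  16  16  20  27
  5   0   9  16  16  16  16  23  23  23  27
  6   0  10  19  26  26  26  26  33  33  33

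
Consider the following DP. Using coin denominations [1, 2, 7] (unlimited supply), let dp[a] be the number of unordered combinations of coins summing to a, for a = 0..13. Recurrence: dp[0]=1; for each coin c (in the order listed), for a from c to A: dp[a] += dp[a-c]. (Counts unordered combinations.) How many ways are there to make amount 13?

11

after  coin     0     1     2     3     4     5     6     7     8     9    10    11    12    13
          1     1     1     1     1     1     1     1     1     1     1     1     1     1     1
          2     1     1     2     2     3     3     4     4     5     5     6     6     7     7
          7     1     1     2     2     3     3     4     5     6     7     8     9    10    11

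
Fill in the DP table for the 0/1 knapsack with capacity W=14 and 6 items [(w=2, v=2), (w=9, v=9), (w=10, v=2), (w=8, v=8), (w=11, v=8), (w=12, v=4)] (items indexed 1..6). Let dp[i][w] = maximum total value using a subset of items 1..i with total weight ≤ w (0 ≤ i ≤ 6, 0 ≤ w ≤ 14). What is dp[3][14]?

11

i\w   0   1   2   3   4   5   6   7   8   9  10  11  12  13  14
  0   0   0   0   0   0   0   0   0   0   0   0   0   0   0   0
  1   0   0   2   2   2   2   2   2   2   2   2   2   2   2   2
  2   0   0   2   2   2   2   2   2   2   9   9  11  11  11  11
  3   0   0   2   2   2   2   2   2   2   9   9  11  11  11  11
  4   0   0   2   2   2   2   2   2   8   9  10  11  11  11  11
  5   0   0   2   2   2   2   2   2   8   9  10  11  11  11  11
  6   0   0   2   2   2   2   2   2   8   9  10  11  11  11  11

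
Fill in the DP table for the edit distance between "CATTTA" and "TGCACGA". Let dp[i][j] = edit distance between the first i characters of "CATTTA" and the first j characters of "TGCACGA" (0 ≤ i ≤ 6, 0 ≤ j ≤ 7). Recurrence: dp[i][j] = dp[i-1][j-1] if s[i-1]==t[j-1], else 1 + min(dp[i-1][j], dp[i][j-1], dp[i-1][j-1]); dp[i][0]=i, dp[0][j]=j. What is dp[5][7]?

   ''  T  G  C  A  C  G  A
''  0  1  2  3  4  5  6  7
 C  1  1  2  2  3  4  5  6
 A  2  2  2  3  2  3  4  5
 T  3  2  3  3  3  3  4  5
 T  4  3  3  4  4  4  4  5
 T  5  4  4  4  5  5  5  5
 A  6  5  5  5  4  5  6  5

5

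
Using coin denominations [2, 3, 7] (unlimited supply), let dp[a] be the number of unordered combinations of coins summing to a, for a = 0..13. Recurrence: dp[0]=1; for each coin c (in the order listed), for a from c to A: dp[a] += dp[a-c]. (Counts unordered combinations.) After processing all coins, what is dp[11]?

after  coin     0     1     2     3     4     5     6     7     8     9    10    11    12    13
          2     1     0     1     0     1     0     1     0     1     0     1     0     1     0
          3     1     0     1     1     1     1     2     1     2     2     2     2     3     2
          7     1     0     1     1     1     1     2     2     2     3     3     3     4     4

3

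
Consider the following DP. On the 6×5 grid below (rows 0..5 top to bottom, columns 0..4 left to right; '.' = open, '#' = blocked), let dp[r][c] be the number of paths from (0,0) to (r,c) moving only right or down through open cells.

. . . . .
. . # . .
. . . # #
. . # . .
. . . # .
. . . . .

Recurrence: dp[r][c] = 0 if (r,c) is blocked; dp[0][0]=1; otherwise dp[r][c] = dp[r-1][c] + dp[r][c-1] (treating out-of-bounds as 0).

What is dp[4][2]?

5

r\c   0   1   2   3   4
  0   1   1   1   1   1
  1   1   2   0   1   2
  2   1   3   3   0   0
  3   1   4   0   0   0
  4   1   5   5   0   0
  5   1   6  11  11  11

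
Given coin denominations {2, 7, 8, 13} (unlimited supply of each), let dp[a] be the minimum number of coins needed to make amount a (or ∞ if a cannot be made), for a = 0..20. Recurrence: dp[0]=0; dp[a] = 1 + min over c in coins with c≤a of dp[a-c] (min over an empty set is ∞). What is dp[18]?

3

 a  0  1  2  3  4  5  6  7  8  9 10 11 12 13 14 15 16 17 18 19 20
dp  0  -  1  -  2  -  3  1  1  2  2  3  3  1  2  2  2  3  3  4  2
(- denotes ∞ / unreachable)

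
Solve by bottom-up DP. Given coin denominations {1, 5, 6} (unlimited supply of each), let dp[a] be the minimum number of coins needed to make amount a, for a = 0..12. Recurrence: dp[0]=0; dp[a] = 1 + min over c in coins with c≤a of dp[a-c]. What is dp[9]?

 a  0  1  2  3  4  5  6  7  8  9 10 11 12
dp  0  1  2  3  4  1  1  2  3  4  2  2  2

4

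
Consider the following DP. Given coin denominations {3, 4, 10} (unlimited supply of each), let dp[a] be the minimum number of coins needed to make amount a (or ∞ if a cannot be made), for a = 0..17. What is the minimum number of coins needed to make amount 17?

 a  0  1  2  3  4  5  6  7  8  9 10 11 12 13 14 15 16 17
dp  0  -  -  1  1  -  2  2  2  3  1  3  3  2  2  4  3  3
(- denotes ∞ / unreachable)

3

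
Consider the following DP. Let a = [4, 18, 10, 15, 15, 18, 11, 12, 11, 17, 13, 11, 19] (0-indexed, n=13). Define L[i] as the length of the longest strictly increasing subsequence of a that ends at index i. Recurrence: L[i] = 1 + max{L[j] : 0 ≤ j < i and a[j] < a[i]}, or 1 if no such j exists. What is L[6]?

   i    0    1    2    3    4    5    6    7    8    9   10   11   12
a[i]    4   18   10   15   15   18   11   12   11   17   13   11   19
L[i]    1    2    2    3    3    4    3    4    3    5    5    3    6

3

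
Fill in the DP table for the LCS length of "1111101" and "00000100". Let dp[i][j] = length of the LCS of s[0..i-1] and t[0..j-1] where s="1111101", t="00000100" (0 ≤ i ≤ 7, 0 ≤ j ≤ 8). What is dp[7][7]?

2

   ''  0  0  0  0  0  1  0  0
''  0  0  0  0  0  0  0  0  0
 1  0  0  0  0  0  0  1  1  1
 1  0  0  0  0  0  0  1  1  1
 1  0  0  0  0  0  0  1  1  1
 1  0  0  0  0  0  0  1  1  1
 1  0  0  0  0  0  0  1  1  1
 0  0  1  1  1  1  1  1  2  2
 1  0  1  1  1  1  1  2  2  2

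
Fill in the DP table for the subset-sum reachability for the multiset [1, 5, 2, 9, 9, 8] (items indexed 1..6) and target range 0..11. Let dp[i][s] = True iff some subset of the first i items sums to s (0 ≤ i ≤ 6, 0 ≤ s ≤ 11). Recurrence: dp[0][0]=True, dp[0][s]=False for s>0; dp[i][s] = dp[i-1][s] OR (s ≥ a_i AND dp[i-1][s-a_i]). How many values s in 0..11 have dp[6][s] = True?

i\s   0   1   2   3   4   5   6   7   8   9  10  11
  0   T   F   F   F   F   F   F   F   F   F   F   F
  1   T   T   F   F   F   F   F   F   F   F   F   F
  2   T   T   F   F   F   T   T   F   F   F   F   F
  3   T   T   T   T   F   T   T   T   T   F   F   F
  4   T   T   T   T   F   T   T   T   T   T   T   T
  5   T   T   T   T   F   T   T   T   T   T   T   T
  6   T   T   T   T   F   T   T   T   T   T   T   T

11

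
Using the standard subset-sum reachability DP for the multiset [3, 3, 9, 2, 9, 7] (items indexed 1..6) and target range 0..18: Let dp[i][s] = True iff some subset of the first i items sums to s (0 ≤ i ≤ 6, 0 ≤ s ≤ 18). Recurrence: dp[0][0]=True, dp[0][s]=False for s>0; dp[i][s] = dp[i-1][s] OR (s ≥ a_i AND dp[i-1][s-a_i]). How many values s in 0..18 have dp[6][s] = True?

i\s   0   1   2   3   4   5   6   7   8   9  10  11  12  13  14  15  16  17  18
  0   T   F   F   F   F   F   F   F   F   F   F   F   F   F   F   F   F   F   F
  1   T   F   F   T   F   F   F   F   F   F   F   F   F   F   F   F   F   F   F
  2   T   F   F   T   F   F   T   F   F   F   F   F   F   F   F   F   F   F   F
  3   T   F   F   T   F   F   T   F   F   T   F   F   T   F   F   T   F   F   F
  4   T   F   T   T   F   T   T   F   T   T   F   T   T   F   T   T   F   T   F
  5   T   F   T   T   F   T   T   F   T   T   F   T   T   F   T   T   F   T   T
  6   T   F   T   T   F   T   T   T   T   T   T   T   T   T   T   T   T   T   T

17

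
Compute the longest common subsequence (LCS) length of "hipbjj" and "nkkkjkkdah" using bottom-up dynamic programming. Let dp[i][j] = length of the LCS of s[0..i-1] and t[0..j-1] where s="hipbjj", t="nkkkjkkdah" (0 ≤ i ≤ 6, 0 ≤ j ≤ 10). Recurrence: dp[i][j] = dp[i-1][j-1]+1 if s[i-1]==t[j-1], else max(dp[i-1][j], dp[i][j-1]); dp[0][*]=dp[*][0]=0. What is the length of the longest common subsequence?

1

   ''  n  k  k  k  j  k  k  d  a  h
''  0  0  0  0  0  0  0  0  0  0  0
 h  0  0  0  0  0  0  0  0  0  0  1
 i  0  0  0  0  0  0  0  0  0  0  1
 p  0  0  0  0  0  0  0  0  0  0  1
 b  0  0  0  0  0  0  0  0  0  0  1
 j  0  0  0  0  0  1  1  1  1  1  1
 j  0  0  0  0  0  1  1  1  1  1  1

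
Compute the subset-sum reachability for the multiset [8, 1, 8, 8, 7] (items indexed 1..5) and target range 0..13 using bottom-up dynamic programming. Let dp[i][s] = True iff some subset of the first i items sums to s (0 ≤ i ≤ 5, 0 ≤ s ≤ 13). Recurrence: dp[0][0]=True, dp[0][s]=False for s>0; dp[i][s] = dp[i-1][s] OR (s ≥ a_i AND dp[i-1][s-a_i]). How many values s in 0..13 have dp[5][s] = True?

5

i\s   0   1   2   3   4   5   6   7   8   9  10  11  12  13
  0   T   F   F   F   F   F   F   F   F   F   F   F   F   F
  1   T   F   F   F   F   F   F   F   T   F   F   F   F   F
  2   T   T   F   F   F   F   F   F   T   T   F   F   F   F
  3   T   T   F   F   F   F   F   F   T   T   F   F   F   F
  4   T   T   F   F   F   F   F   F   T   T   F   F   F   F
  5   T   T   F   F   F   F   F   T   T   T   F   F   F   F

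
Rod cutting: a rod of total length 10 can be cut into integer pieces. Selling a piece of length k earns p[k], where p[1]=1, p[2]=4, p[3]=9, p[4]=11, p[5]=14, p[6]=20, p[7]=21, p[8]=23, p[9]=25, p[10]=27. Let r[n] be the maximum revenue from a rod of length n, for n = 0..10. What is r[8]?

24

   n    0    1    2    3    4    5    6    7    8    9   10
r[n]    0    1    4    9   11   14   20   21   24   29   31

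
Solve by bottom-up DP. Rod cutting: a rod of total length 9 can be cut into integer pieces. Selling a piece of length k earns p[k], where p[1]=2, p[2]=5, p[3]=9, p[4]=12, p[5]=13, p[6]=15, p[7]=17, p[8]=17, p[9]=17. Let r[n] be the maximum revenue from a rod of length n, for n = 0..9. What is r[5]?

   n    0    1    2    3    4    5    6    7    8    9
r[n]    0    2    5    9   12   14   18   21   24   27

14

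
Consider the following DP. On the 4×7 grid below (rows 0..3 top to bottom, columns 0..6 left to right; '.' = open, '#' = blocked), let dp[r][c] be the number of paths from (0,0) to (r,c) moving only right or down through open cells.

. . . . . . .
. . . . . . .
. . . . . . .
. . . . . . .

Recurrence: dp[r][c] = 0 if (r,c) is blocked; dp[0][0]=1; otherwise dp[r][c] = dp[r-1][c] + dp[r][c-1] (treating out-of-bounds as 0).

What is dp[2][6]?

r\c   0   1   2   3   4   5   6
  0   1   1   1   1   1   1   1
  1   1   2   3   4   5   6   7
  2   1   3   6  10  15  21  28
  3   1   4  10  20  35  56  84

28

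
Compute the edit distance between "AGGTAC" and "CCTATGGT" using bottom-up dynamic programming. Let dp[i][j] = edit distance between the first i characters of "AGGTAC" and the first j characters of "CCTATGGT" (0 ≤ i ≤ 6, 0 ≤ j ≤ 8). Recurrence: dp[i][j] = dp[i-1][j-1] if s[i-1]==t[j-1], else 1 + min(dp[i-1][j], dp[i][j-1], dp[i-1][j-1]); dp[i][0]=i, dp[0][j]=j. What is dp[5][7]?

6

   ''  C  C  T  A  T  G  G  T
''  0  1  2  3  4  5  6  7  8
 A  1  1  2  3  3  4  5  6  7
 G  2  2  2  3  4  4  4  5  6
 G  3  3  3  3  4  5  4  4  5
 T  4  4  4  3  4  4  5  5  4
 A  5  5  5  4  3  4  5  6  5
 C  6  5  5  5  4  4  5  6  6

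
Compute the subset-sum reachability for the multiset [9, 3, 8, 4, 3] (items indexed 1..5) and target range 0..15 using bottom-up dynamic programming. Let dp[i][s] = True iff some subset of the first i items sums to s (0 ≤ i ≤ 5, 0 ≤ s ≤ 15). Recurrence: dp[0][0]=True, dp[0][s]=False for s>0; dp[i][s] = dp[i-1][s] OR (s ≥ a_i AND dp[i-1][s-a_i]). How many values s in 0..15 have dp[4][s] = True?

i\s   0   1   2   3   4   5   6   7   8   9  10  11  12  13  14  15
  0   T   F   F   F   F   F   F   F   F   F   F   F   F   F   F   F
  1   T   F   F   F   F   F   F   F   F   T   F   F   F   F   F   F
  2   T   F   F   T   F   F   F   F   F   T   F   F   T   F   F   F
  3   T   F   F   T   F   F   F   F   T   T   F   T   T   F   F   F
  4   T   F   F   T   T   F   F   T   T   T   F   T   T   T   F   T
  5   T   F   F   T   T   F   T   T   T   T   T   T   T   T   T   T

10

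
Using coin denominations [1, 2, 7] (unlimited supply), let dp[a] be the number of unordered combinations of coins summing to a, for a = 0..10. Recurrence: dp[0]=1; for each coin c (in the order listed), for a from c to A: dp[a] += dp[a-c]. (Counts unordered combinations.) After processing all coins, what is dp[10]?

8

after  coin     0     1     2     3     4     5     6     7     8     9    10
          1     1     1     1     1     1     1     1     1     1     1     1
          2     1     1     2     2     3     3     4     4     5     5     6
          7     1     1     2     2     3     3     4     5     6     7     8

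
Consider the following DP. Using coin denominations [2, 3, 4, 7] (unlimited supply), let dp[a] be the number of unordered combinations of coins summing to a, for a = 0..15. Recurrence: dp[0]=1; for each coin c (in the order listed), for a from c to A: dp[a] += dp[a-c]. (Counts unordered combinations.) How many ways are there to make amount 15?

after  coin     0     1     2     3     4     5     6     7     8     9    10    11    12    13    14    15
          2     1     0     1     0     1     0     1     0     1     0     1     0     1     0     1     0
          3     1     0     1     1     1     1     2     1     2     2     2     2     3     2     3     3
          4     1     0     1     1     2     1     3     2     4     3     5     4     7     5     8     7
          7     1     0     1     1     2     1     3     3     4     4     6     6     8     8    11    11

11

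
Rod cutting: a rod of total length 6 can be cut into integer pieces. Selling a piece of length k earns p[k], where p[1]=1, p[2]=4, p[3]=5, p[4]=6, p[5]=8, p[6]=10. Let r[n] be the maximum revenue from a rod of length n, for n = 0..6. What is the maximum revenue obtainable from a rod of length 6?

   n    0    1    2    3    4    5    6
r[n]    0    1    4    5    8    9   12

12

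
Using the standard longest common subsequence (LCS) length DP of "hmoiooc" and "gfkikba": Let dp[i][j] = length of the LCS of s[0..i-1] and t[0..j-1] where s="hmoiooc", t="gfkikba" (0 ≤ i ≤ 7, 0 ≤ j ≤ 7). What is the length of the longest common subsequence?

1

   ''  g  f  k  i  k  b  a
''  0  0  0  0  0  0  0  0
 h  0  0  0  0  0  0  0  0
 m  0  0  0  0  0  0  0  0
 o  0  0  0  0  0  0  0  0
 i  0  0  0  0  1  1  1  1
 o  0  0  0  0  1  1  1  1
 o  0  0  0  0  1  1  1  1
 c  0  0  0  0  1  1  1  1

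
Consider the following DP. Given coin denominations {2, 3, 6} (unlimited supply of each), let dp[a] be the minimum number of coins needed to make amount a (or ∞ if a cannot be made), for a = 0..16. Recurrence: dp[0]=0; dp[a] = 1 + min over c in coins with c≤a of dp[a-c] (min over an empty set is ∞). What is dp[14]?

3

 a  0  1  2  3  4  5  6  7  8  9 10 11 12 13 14 15 16
dp  0  -  1  1  2  2  1  3  2  2  3  3  2  4  3  3  4
(- denotes ∞ / unreachable)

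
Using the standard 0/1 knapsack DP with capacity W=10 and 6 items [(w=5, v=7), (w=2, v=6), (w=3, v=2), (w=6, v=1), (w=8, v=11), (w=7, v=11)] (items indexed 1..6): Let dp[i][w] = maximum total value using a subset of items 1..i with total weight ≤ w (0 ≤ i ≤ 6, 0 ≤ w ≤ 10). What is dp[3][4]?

i\w   0   1   2   3   4   5   6   7   8   9  10
  0   0   0   0   0   0   0   0   0   0   0   0
  1   0   0   0   0   0   7   7   7   7   7   7
  2   0   0   6   6   6   7   7  13  13  13  13
  3   0   0   6   6   6   8   8  13  13  13  15
  4   0   0   6   6   6   8   8  13  13  13  15
  5   0   0   6   6   6   8   8  13  13  13  17
  6   0   0   6   6   6   8   8  13  13  17  17

6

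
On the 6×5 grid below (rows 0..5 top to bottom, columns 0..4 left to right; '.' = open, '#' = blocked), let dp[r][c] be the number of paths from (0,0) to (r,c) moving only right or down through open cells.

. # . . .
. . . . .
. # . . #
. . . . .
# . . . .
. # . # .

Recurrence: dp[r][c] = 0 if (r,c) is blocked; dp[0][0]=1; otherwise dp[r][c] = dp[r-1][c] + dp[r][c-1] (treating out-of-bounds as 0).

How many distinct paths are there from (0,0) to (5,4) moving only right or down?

11

r\c   0   1   2   3   4
  0   1   0   0   0   0
  1   1   1   1   1   1
  2   1   0   1   2   0
  3   1   1   2   4   4
  4   0   1   3   7  11
  5   0   0   3   0  11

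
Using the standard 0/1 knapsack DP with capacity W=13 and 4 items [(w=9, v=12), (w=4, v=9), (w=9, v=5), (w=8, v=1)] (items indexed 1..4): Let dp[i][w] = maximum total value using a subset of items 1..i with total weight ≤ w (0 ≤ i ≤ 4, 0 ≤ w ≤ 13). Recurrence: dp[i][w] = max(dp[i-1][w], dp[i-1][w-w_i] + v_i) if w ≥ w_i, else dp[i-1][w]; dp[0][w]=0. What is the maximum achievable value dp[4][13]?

21

i\w   0   1   2   3   4   5   6   7   8   9  10  11  12  13
  0   0   0   0   0   0   0   0   0   0   0   0   0   0   0
  1   0   0   0   0   0   0   0   0   0  12  12  12  12  12
  2   0   0   0   0   9   9   9   9   9  12  12  12  12  21
  3   0   0   0   0   9   9   9   9   9  12  12  12  12  21
  4   0   0   0   0   9   9   9   9   9  12  12  12  12  21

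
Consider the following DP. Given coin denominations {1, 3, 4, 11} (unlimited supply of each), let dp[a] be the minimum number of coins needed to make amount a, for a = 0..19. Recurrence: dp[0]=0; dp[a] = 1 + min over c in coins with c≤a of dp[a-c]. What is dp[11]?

 a  0  1  2  3  4  5  6  7  8  9 10 11 12 13 14 15 16 17 18 19
dp  0  1  2  1  1  2  2  2  2  3  3  1  2  3  2  2  3  3  3  3

1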